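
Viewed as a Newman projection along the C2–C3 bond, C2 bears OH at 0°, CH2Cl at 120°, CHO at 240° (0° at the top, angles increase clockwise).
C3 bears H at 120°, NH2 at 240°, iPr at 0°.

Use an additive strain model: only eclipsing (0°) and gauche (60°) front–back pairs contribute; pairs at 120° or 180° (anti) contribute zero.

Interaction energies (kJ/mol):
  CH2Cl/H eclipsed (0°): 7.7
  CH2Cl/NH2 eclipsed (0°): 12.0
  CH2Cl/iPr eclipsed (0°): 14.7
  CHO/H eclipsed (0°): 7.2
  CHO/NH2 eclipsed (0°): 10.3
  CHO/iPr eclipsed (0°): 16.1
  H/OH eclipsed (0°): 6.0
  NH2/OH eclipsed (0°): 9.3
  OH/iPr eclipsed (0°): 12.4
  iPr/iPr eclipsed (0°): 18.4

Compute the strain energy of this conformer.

This conformer is eclipsed. OH at 0° is eclipsed with iPr at 0° (12.4); CH2Cl at 120° is eclipsed with H at 120° (7.7); CHO at 240° is eclipsed with NH2 at 240° (10.3). Total 30.4 kJ/mol.

30.4 kJ/mol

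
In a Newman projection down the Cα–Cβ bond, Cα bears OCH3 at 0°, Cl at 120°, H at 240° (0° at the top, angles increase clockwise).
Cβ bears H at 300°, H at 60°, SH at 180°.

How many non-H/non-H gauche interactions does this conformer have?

1

Non-H gauche pairs: Cl(120°)/SH(180°) — 1 interaction.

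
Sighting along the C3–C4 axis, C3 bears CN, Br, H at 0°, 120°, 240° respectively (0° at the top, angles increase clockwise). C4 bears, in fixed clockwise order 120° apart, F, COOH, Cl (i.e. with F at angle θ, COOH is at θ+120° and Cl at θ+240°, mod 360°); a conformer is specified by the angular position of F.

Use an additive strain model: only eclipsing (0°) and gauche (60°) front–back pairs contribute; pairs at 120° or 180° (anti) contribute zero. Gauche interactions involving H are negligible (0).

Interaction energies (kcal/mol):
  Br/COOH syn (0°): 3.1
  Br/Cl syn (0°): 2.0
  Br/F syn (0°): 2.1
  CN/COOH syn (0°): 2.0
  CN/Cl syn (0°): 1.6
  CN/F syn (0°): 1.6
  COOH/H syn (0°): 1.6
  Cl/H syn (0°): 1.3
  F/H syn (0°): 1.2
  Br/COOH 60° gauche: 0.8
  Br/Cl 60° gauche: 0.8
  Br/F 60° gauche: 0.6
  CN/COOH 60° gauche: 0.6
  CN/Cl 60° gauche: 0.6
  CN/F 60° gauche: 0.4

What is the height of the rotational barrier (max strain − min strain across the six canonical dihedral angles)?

F at 0° (eclipsed): CN(0°)/F(0°) eclipsed 1.6; Br(120°)/COOH(120°) eclipsed 3.1; H(240°)/Cl(240°) eclipsed 1.3 → 6.0 kcal/mol.
F at 60° (staggered): CN(0°)/F(60°) gauche 0.4; CN(0°)/Cl(300°) gauche 0.6; Br(120°)/F(60°) gauche 0.6; Br(120°)/COOH(180°) gauche 0.8 → 2.4 kcal/mol.
F at 120° (eclipsed): CN(0°)/Cl(0°) eclipsed 1.6; Br(120°)/F(120°) eclipsed 2.1; H(240°)/COOH(240°) eclipsed 1.6 → 5.3 kcal/mol.
F at 180° (staggered): CN(0°)/COOH(300°) gauche 0.6; CN(0°)/Cl(60°) gauche 0.6; Br(120°)/F(180°) gauche 0.6; Br(120°)/Cl(60°) gauche 0.8 → 2.6 kcal/mol.
F at 240° (eclipsed): CN(0°)/COOH(0°) eclipsed 2.0; Br(120°)/Cl(120°) eclipsed 2.0; H(240°)/F(240°) eclipsed 1.2 → 5.2 kcal/mol.
F at 300° (staggered): CN(0°)/F(300°) gauche 0.4; CN(0°)/COOH(60°) gauche 0.6; Br(120°)/COOH(60°) gauche 0.8; Br(120°)/Cl(180°) gauche 0.8 → 2.6 kcal/mol.
Max at 0° (6.0 kcal/mol), min at 60° (2.4 kcal/mol); barrier = 3.6 kcal/mol.

3.6 kcal/mol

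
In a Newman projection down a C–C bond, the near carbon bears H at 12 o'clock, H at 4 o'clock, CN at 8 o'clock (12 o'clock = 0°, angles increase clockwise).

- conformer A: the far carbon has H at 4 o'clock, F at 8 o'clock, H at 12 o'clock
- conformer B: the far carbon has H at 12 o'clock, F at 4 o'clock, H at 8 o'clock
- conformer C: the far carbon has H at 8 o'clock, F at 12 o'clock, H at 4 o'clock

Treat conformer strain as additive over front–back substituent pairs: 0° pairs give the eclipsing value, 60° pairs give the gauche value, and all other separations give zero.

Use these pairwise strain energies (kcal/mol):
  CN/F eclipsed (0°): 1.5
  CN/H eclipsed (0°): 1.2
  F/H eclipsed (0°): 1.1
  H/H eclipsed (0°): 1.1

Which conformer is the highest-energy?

A

A (eclipsed): H–H eclipsed, H–H eclipsed, CN–F eclipsed; 1.1 + 1.1 + 1.5 = 3.7 kcal/mol.
B (eclipsed): H–H eclipsed, H–F eclipsed, CN–H eclipsed; 1.1 + 1.1 + 1.2 = 3.4 kcal/mol.
C (eclipsed): H–F eclipsed, H–H eclipsed, CN–H eclipsed; 1.1 + 1.1 + 1.2 = 3.4 kcal/mol.
A has the highest total (3.7 kcal/mol).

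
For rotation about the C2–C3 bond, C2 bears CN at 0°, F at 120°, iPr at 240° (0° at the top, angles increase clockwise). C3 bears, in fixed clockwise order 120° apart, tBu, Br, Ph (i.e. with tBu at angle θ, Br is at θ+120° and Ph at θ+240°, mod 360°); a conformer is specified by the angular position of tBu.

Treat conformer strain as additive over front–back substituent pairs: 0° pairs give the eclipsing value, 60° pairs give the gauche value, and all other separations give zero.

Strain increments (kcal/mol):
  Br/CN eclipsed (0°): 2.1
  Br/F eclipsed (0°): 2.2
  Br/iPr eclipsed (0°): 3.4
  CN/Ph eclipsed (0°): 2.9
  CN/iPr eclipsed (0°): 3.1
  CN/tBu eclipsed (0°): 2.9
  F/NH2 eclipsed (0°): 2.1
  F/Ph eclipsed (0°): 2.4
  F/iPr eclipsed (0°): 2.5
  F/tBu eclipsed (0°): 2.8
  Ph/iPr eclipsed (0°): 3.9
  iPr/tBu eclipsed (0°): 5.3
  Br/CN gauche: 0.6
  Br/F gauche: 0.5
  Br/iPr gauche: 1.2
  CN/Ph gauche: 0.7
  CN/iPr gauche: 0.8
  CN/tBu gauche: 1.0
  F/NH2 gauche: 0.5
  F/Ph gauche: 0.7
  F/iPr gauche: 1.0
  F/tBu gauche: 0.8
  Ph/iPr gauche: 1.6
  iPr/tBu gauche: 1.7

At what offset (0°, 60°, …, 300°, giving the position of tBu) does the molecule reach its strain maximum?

240°

tBu at 0° is eclipsed. CN at 0° is eclipsed with tBu at 0° (2.9); F at 120° is eclipsed with Br at 120° (2.2); iPr at 240° is eclipsed with Ph at 240° (3.9). Total 9.0 kcal/mol.
tBu at 60° is staggered. CN at 0° is gauche with tBu at 60° (1.0); CN at 0° is gauche with Ph at 300° (0.7); F at 120° is gauche with tBu at 60° (0.8); F at 120° is gauche with Br at 180° (0.5); iPr at 240° is gauche with Br at 180° (1.2); iPr at 240° is gauche with Ph at 300° (1.6). Total 5.8 kcal/mol.
tBu at 120° is eclipsed. CN at 0° is eclipsed with Ph at 0° (2.9); F at 120° is eclipsed with tBu at 120° (2.8); iPr at 240° is eclipsed with Br at 240° (3.4). Total 9.1 kcal/mol.
tBu at 180° is staggered. CN at 0° is gauche with Br at 300° (0.6); CN at 0° is gauche with Ph at 60° (0.7); F at 120° is gauche with tBu at 180° (0.8); F at 120° is gauche with Ph at 60° (0.7); iPr at 240° is gauche with tBu at 180° (1.7); iPr at 240° is gauche with Br at 300° (1.2). Total 5.7 kcal/mol.
tBu at 240° is eclipsed. CN at 0° is eclipsed with Br at 0° (2.1); F at 120° is eclipsed with Ph at 120° (2.4); iPr at 240° is eclipsed with tBu at 240° (5.3). Total 9.8 kcal/mol.
tBu at 300° is staggered. CN at 0° is gauche with tBu at 300° (1.0); CN at 0° is gauche with Br at 60° (0.6); F at 120° is gauche with Br at 60° (0.5); F at 120° is gauche with Ph at 180° (0.7); iPr at 240° is gauche with tBu at 300° (1.7); iPr at 240° is gauche with Ph at 180° (1.6). Total 6.1 kcal/mol.
The maximum (9.8 kcal/mol) occurs with tBu at 240°.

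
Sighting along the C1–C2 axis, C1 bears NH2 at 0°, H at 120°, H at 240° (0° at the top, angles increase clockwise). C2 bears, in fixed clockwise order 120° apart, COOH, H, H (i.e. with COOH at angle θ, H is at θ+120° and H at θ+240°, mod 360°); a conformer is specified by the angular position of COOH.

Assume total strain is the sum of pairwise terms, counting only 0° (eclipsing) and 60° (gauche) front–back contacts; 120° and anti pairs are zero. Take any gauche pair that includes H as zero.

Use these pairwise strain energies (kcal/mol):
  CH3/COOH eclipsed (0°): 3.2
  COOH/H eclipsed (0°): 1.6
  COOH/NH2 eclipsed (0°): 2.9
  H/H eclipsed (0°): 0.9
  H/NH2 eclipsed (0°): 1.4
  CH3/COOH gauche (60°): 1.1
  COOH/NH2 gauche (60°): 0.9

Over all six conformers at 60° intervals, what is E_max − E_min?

COOH at 0° (eclipsed): NH2(0°)/COOH(0°) eclipsed 2.9; H(120°)/H(120°) eclipsed 0.9; H(240°)/H(240°) eclipsed 0.9 → 4.7 kcal/mol.
COOH at 60° (staggered): NH2(0°)/COOH(60°) gauche 0.9 → 0.9 kcal/mol.
COOH at 120° (eclipsed): NH2(0°)/H(0°) eclipsed 1.4; H(120°)/COOH(120°) eclipsed 1.6; H(240°)/H(240°) eclipsed 0.9 → 3.9 kcal/mol.
COOH at 180° (staggered): no non-H gauche contacts → 0.0 kcal/mol.
COOH at 240° (eclipsed): NH2(0°)/H(0°) eclipsed 1.4; H(120°)/H(120°) eclipsed 0.9; H(240°)/COOH(240°) eclipsed 1.6 → 3.9 kcal/mol.
COOH at 300° (staggered): NH2(0°)/COOH(300°) gauche 0.9 → 0.9 kcal/mol.
Max at 0° (4.7 kcal/mol), min at 180° (0.0 kcal/mol); barrier = 4.7 kcal/mol.

4.7 kcal/mol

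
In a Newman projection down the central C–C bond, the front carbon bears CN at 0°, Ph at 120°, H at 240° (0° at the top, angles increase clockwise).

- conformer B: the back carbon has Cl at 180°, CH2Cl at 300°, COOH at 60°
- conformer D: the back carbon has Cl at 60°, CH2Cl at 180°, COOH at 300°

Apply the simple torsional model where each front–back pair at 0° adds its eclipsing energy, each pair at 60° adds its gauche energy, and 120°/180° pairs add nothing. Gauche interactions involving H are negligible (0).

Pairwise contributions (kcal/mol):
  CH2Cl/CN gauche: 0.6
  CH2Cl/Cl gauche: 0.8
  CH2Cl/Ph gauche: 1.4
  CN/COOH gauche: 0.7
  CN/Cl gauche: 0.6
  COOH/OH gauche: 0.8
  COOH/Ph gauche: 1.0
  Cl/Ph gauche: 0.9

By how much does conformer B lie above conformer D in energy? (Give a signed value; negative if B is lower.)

B (staggered): CN(0°)/CH2Cl(300°) gauche 0.6; CN(0°)/COOH(60°) gauche 0.7; Ph(120°)/Cl(180°) gauche 0.9; Ph(120°)/COOH(60°) gauche 1.0 → 3.2 kcal/mol.
D (staggered): CN(0°)/Cl(60°) gauche 0.6; CN(0°)/COOH(300°) gauche 0.7; Ph(120°)/Cl(60°) gauche 0.9; Ph(120°)/CH2Cl(180°) gauche 1.4 → 3.6 kcal/mol.
E(B) − E(D) = 3.2 − 3.6 = -0.4 kcal/mol.

-0.4 kcal/mol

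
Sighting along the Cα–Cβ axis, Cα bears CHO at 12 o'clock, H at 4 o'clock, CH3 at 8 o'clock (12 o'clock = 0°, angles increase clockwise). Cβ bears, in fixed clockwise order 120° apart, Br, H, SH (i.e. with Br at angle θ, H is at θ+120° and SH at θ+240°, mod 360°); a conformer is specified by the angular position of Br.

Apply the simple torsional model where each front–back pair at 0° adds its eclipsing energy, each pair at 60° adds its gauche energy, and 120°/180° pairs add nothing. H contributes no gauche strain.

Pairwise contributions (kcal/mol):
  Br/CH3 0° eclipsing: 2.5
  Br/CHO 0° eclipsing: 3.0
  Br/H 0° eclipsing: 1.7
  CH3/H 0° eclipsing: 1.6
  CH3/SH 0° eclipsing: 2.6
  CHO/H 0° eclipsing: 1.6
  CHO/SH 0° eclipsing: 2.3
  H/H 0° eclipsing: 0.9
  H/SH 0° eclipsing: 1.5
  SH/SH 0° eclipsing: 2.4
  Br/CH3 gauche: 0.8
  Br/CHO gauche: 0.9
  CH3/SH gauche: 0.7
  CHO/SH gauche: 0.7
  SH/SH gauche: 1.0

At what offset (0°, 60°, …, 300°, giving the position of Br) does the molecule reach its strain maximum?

Br at 0° (eclipsed): CHO(0°)/Br(0°) eclipsed 3.0; H(120°)/H(120°) eclipsed 0.9; CH3(240°)/SH(240°) eclipsed 2.6 → 6.5 kcal/mol.
Br at 60° (staggered): CHO(0°)/Br(60°) gauche 0.9; CHO(0°)/SH(300°) gauche 0.7; CH3(240°)/SH(300°) gauche 0.7 → 2.3 kcal/mol.
Br at 120° (eclipsed): CHO(0°)/SH(0°) eclipsed 2.3; H(120°)/Br(120°) eclipsed 1.7; CH3(240°)/H(240°) eclipsed 1.6 → 5.6 kcal/mol.
Br at 180° (staggered): CHO(0°)/SH(60°) gauche 0.7; CH3(240°)/Br(180°) gauche 0.8 → 1.5 kcal/mol.
Br at 240° (eclipsed): CHO(0°)/H(0°) eclipsed 1.6; H(120°)/SH(120°) eclipsed 1.5; CH3(240°)/Br(240°) eclipsed 2.5 → 5.6 kcal/mol.
Br at 300° (staggered): CHO(0°)/Br(300°) gauche 0.9; CH3(240°)/Br(300°) gauche 0.8; CH3(240°)/SH(180°) gauche 0.7 → 2.4 kcal/mol.
The maximum (6.5 kcal/mol) occurs with Br at 0°.

0°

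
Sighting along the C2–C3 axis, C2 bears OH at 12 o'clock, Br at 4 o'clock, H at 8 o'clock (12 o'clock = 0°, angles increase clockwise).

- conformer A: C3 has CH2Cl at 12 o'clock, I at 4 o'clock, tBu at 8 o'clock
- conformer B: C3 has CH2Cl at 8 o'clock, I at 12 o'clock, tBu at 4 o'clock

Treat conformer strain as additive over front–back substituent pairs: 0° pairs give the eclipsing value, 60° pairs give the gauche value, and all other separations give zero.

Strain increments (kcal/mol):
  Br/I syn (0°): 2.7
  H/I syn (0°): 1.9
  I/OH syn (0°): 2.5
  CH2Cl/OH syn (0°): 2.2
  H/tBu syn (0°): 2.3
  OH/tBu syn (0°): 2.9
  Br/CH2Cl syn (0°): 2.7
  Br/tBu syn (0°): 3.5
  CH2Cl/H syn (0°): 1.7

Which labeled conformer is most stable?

A (eclipsed): OH(0°)/CH2Cl(0°) eclipsed 2.2; Br(120°)/I(120°) eclipsed 2.7; H(240°)/tBu(240°) eclipsed 2.3 → 7.2 kcal/mol.
B (eclipsed): OH(0°)/I(0°) eclipsed 2.5; Br(120°)/tBu(120°) eclipsed 3.5; H(240°)/CH2Cl(240°) eclipsed 1.7 → 7.7 kcal/mol.
A has the lowest total (7.2 kcal/mol).

A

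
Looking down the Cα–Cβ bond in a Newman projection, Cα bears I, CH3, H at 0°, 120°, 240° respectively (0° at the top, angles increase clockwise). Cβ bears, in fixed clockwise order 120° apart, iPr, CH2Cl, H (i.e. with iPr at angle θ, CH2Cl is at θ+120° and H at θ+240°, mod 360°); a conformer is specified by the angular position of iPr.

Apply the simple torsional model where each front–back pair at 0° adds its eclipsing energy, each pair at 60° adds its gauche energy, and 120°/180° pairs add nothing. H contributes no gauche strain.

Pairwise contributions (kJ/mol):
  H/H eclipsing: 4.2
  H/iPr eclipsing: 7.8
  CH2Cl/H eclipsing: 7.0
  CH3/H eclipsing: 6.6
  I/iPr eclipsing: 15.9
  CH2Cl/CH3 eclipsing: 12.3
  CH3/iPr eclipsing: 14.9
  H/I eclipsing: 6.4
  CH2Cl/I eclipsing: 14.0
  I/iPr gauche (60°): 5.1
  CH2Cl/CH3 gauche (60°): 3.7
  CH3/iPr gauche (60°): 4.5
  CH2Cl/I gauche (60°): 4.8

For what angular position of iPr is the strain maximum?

iPr at 0° (eclipsed): I(0°)/iPr(0°) eclipsed 15.9; CH3(120°)/CH2Cl(120°) eclipsed 12.3; H(240°)/H(240°) eclipsed 4.2 → 32.4 kJ/mol.
iPr at 60° (staggered): I(0°)/iPr(60°) gauche 5.1; CH3(120°)/iPr(60°) gauche 4.5; CH3(120°)/CH2Cl(180°) gauche 3.7 → 13.3 kJ/mol.
iPr at 120° (eclipsed): I(0°)/H(0°) eclipsed 6.4; CH3(120°)/iPr(120°) eclipsed 14.9; H(240°)/CH2Cl(240°) eclipsed 7.0 → 28.3 kJ/mol.
iPr at 180° (staggered): I(0°)/CH2Cl(300°) gauche 4.8; CH3(120°)/iPr(180°) gauche 4.5 → 9.3 kJ/mol.
iPr at 240° (eclipsed): I(0°)/CH2Cl(0°) eclipsed 14.0; CH3(120°)/H(120°) eclipsed 6.6; H(240°)/iPr(240°) eclipsed 7.8 → 28.4 kJ/mol.
iPr at 300° (staggered): I(0°)/iPr(300°) gauche 5.1; I(0°)/CH2Cl(60°) gauche 4.8; CH3(120°)/CH2Cl(60°) gauche 3.7 → 13.6 kJ/mol.
The maximum (32.4 kJ/mol) occurs with iPr at 0°.

0°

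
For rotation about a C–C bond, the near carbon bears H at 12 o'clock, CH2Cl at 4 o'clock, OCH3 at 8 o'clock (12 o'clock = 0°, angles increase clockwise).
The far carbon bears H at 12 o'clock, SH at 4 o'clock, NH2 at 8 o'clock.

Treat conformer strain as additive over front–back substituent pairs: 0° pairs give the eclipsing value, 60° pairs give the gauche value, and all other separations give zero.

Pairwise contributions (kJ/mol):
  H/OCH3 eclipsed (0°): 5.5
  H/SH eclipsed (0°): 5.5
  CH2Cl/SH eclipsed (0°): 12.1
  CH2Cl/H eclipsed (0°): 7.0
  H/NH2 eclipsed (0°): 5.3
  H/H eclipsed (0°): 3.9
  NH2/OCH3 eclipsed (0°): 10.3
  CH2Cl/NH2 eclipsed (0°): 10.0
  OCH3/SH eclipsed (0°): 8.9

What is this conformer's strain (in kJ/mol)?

26.3 kJ/mol

This conformer (eclipsed): H–H eclipsed, CH2Cl–SH eclipsed, OCH3–NH2 eclipsed; 3.9 + 12.1 + 10.3 = 26.3 kJ/mol.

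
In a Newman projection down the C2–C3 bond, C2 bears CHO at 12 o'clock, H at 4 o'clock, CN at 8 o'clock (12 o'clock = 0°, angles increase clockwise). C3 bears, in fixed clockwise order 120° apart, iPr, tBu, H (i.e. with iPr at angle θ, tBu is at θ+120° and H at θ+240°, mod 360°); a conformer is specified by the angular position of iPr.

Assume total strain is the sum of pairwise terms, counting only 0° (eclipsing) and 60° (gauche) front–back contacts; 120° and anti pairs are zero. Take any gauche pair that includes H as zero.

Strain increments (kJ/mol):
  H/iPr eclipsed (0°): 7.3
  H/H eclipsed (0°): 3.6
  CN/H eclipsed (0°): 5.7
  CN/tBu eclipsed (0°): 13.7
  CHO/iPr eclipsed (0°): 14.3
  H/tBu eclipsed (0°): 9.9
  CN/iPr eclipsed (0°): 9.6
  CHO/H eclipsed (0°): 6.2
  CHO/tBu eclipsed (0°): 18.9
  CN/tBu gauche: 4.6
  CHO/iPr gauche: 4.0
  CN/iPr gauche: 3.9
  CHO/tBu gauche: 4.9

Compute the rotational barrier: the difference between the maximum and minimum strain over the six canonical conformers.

iPr at 0° (eclipsed): CHO(0°)/iPr(0°) eclipsed 14.3; H(120°)/tBu(120°) eclipsed 9.9; CN(240°)/H(240°) eclipsed 5.7 → 29.9 kJ/mol.
iPr at 60° (staggered): CHO(0°)/iPr(60°) gauche 4.0; CN(240°)/tBu(180°) gauche 4.6 → 8.6 kJ/mol.
iPr at 120° (eclipsed): CHO(0°)/H(0°) eclipsed 6.2; H(120°)/iPr(120°) eclipsed 7.3; CN(240°)/tBu(240°) eclipsed 13.7 → 27.2 kJ/mol.
iPr at 180° (staggered): CHO(0°)/tBu(300°) gauche 4.9; CN(240°)/iPr(180°) gauche 3.9; CN(240°)/tBu(300°) gauche 4.6 → 13.4 kJ/mol.
iPr at 240° (eclipsed): CHO(0°)/tBu(0°) eclipsed 18.9; H(120°)/H(120°) eclipsed 3.6; CN(240°)/iPr(240°) eclipsed 9.6 → 32.1 kJ/mol.
iPr at 300° (staggered): CHO(0°)/iPr(300°) gauche 4.0; CHO(0°)/tBu(60°) gauche 4.9; CN(240°)/iPr(300°) gauche 3.9 → 12.8 kJ/mol.
Max at 240° (32.1 kJ/mol), min at 60° (8.6 kJ/mol); barrier = 23.5 kJ/mol.

23.5 kJ/mol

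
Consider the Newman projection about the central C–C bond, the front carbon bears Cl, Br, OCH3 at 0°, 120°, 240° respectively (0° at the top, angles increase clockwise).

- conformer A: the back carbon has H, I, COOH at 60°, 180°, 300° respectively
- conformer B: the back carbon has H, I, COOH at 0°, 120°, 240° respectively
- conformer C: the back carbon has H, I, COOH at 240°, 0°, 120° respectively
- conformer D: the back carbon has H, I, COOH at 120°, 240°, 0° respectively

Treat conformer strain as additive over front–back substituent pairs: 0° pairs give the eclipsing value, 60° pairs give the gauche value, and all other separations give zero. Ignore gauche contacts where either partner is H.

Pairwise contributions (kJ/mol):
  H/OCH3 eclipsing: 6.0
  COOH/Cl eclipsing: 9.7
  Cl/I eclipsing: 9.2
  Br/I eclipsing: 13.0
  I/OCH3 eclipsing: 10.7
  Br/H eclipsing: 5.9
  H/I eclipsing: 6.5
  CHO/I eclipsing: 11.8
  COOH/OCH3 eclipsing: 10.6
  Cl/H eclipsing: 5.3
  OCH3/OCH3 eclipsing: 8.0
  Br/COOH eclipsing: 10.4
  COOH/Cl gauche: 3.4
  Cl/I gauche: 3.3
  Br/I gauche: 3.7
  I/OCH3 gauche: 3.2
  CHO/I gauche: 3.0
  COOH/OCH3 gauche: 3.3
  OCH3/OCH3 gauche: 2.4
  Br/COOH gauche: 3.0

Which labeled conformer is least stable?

A (staggered): Cl(0°)/COOH(300°) gauche 3.4; Br(120°)/I(180°) gauche 3.7; OCH3(240°)/I(180°) gauche 3.2; OCH3(240°)/COOH(300°) gauche 3.3 → 13.6 kJ/mol.
B (eclipsed): Cl(0°)/H(0°) eclipsed 5.3; Br(120°)/I(120°) eclipsed 13.0; OCH3(240°)/COOH(240°) eclipsed 10.6 → 28.9 kJ/mol.
C (eclipsed): Cl(0°)/I(0°) eclipsed 9.2; Br(120°)/COOH(120°) eclipsed 10.4; OCH3(240°)/H(240°) eclipsed 6.0 → 25.6 kJ/mol.
D (eclipsed): Cl(0°)/COOH(0°) eclipsed 9.7; Br(120°)/H(120°) eclipsed 5.9; OCH3(240°)/I(240°) eclipsed 10.7 → 26.3 kJ/mol.
B has the highest total (28.9 kJ/mol).

B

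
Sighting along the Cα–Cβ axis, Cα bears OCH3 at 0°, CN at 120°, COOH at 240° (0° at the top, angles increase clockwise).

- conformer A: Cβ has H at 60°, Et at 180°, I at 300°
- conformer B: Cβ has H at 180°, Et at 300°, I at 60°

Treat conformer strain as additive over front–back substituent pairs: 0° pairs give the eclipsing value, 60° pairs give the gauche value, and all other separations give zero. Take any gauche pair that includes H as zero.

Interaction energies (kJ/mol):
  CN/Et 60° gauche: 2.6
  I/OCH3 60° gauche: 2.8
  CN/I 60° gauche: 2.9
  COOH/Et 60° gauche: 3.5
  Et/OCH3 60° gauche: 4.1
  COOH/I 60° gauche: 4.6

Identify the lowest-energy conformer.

A (staggered): OCH3–I gauche, CN–Et gauche, COOH–Et gauche, COOH–I gauche; 2.8 + 2.6 + 3.5 + 4.6 = 13.5 kJ/mol.
B (staggered): OCH3–Et gauche, OCH3–I gauche, CN–I gauche, COOH–Et gauche; 4.1 + 2.8 + 2.9 + 3.5 = 13.3 kJ/mol.
B has the lowest total (13.3 kJ/mol).

B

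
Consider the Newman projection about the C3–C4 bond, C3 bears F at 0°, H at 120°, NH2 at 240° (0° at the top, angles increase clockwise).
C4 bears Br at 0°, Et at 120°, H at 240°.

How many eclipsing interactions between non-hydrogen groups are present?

Non-H eclipsing pairs: F(0°)/Br(0°) — 1 interaction.

1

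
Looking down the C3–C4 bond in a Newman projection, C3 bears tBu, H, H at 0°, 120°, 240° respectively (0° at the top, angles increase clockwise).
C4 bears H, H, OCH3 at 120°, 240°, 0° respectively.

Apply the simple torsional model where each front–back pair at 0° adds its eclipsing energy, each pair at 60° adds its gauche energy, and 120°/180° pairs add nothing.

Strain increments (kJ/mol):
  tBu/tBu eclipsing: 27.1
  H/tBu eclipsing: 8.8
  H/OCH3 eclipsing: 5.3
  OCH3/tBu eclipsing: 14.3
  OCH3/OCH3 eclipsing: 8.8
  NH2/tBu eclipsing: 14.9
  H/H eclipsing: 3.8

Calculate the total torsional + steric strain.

21.9 kJ/mol

This conformer (eclipsed): tBu(0°)/OCH3(0°) eclipsed 14.3; H(120°)/H(120°) eclipsed 3.8; H(240°)/H(240°) eclipsed 3.8 → 21.9 kJ/mol.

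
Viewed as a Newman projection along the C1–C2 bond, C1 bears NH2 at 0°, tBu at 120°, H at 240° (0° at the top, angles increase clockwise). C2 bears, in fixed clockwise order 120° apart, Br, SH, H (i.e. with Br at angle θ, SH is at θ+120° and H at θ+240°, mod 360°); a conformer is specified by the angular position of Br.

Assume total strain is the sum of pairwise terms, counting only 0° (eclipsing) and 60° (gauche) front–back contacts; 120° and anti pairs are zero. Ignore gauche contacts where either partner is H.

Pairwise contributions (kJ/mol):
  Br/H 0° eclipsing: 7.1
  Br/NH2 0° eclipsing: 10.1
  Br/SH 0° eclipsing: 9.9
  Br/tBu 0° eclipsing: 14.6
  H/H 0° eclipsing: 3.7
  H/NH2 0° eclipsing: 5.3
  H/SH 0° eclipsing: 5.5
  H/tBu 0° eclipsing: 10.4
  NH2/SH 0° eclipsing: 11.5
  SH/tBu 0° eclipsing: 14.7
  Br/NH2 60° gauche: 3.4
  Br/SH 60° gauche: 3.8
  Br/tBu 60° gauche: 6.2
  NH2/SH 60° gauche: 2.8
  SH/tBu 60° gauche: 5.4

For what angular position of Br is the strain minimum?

Br at 0° (eclipsed): NH2–Br eclipsed, tBu–SH eclipsed, H–H eclipsed; 10.1 + 14.7 + 3.7 = 28.5 kJ/mol.
Br at 60° (staggered): NH2–Br gauche, tBu–Br gauche, tBu–SH gauche; 3.4 + 6.2 + 5.4 = 15.0 kJ/mol.
Br at 120° (eclipsed): NH2–H eclipsed, tBu–Br eclipsed, H–SH eclipsed; 5.3 + 14.6 + 5.5 = 25.4 kJ/mol.
Br at 180° (staggered): NH2–SH gauche, tBu–Br gauche; 2.8 + 6.2 = 9.0 kJ/mol.
Br at 240° (eclipsed): NH2–SH eclipsed, tBu–H eclipsed, H–Br eclipsed; 11.5 + 10.4 + 7.1 = 29.0 kJ/mol.
Br at 300° (staggered): NH2–Br gauche, NH2–SH gauche, tBu–SH gauche; 3.4 + 2.8 + 5.4 = 11.6 kJ/mol.
The minimum (9.0 kJ/mol) occurs with Br at 180°.

180°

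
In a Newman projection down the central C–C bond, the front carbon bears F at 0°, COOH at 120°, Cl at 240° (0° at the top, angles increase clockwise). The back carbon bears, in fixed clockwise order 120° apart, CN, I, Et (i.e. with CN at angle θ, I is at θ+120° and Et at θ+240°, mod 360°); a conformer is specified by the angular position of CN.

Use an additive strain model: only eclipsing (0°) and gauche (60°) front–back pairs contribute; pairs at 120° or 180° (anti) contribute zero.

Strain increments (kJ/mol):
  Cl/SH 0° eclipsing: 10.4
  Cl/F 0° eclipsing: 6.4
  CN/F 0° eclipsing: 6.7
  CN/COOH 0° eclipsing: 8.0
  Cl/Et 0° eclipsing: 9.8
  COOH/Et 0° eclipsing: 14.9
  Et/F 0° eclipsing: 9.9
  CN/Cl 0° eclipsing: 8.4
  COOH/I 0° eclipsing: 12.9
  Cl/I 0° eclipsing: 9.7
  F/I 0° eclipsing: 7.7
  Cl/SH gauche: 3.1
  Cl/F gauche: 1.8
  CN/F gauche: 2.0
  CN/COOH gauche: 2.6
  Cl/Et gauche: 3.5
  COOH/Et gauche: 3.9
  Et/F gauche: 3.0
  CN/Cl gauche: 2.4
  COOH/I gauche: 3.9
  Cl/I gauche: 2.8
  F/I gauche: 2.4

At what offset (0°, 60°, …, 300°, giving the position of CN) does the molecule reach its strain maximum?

CN at 0° (eclipsed): F–CN eclipsed, COOH–I eclipsed, Cl–Et eclipsed; 6.7 + 12.9 + 9.8 = 29.4 kJ/mol.
CN at 60° (staggered): F–CN gauche, F–Et gauche, COOH–CN gauche, COOH–I gauche, Cl–I gauche, Cl–Et gauche; 2.0 + 3.0 + 2.6 + 3.9 + 2.8 + 3.5 = 17.8 kJ/mol.
CN at 120° (eclipsed): F–Et eclipsed, COOH–CN eclipsed, Cl–I eclipsed; 9.9 + 8.0 + 9.7 = 27.6 kJ/mol.
CN at 180° (staggered): F–I gauche, F–Et gauche, COOH–CN gauche, COOH–Et gauche, Cl–CN gauche, Cl–I gauche; 2.4 + 3.0 + 2.6 + 3.9 + 2.4 + 2.8 = 17.1 kJ/mol.
CN at 240° (eclipsed): F–I eclipsed, COOH–Et eclipsed, Cl–CN eclipsed; 7.7 + 14.9 + 8.4 = 31.0 kJ/mol.
CN at 300° (staggered): F–CN gauche, F–I gauche, COOH–I gauche, COOH–Et gauche, Cl–CN gauche, Cl–Et gauche; 2.0 + 2.4 + 3.9 + 3.9 + 2.4 + 3.5 = 18.1 kJ/mol.
The maximum (31.0 kJ/mol) occurs with CN at 240°.

240°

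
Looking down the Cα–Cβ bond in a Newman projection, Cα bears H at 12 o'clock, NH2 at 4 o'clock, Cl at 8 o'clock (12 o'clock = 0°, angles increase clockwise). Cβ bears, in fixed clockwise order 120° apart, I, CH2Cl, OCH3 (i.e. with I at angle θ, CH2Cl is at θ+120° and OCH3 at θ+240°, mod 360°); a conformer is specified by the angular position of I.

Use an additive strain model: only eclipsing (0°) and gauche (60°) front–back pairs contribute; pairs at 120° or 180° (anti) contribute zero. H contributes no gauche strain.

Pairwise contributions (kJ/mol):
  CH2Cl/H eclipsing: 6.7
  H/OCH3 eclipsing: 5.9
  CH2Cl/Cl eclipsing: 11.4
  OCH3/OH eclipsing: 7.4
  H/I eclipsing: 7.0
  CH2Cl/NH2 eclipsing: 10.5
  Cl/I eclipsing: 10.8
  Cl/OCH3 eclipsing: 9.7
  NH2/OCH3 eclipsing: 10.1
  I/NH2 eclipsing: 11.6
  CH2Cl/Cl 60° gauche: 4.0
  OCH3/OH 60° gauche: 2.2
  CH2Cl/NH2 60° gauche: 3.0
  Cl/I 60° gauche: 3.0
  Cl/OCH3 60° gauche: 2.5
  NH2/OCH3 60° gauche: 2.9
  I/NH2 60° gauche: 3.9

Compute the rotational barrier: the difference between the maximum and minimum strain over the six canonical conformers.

17.5 kJ/mol

I at 0° (eclipsed): H(0°)/I(0°) eclipsed 7.0; NH2(120°)/CH2Cl(120°) eclipsed 10.5; Cl(240°)/OCH3(240°) eclipsed 9.7 → 27.2 kJ/mol.
I at 60° (staggered): NH2(120°)/I(60°) gauche 3.9; NH2(120°)/CH2Cl(180°) gauche 3.0; Cl(240°)/CH2Cl(180°) gauche 4.0; Cl(240°)/OCH3(300°) gauche 2.5 → 13.4 kJ/mol.
I at 120° (eclipsed): H(0°)/OCH3(0°) eclipsed 5.9; NH2(120°)/I(120°) eclipsed 11.6; Cl(240°)/CH2Cl(240°) eclipsed 11.4 → 28.9 kJ/mol.
I at 180° (staggered): NH2(120°)/I(180°) gauche 3.9; NH2(120°)/OCH3(60°) gauche 2.9; Cl(240°)/I(180°) gauche 3.0; Cl(240°)/CH2Cl(300°) gauche 4.0 → 13.8 kJ/mol.
I at 240° (eclipsed): H(0°)/CH2Cl(0°) eclipsed 6.7; NH2(120°)/OCH3(120°) eclipsed 10.1; Cl(240°)/I(240°) eclipsed 10.8 → 27.6 kJ/mol.
I at 300° (staggered): NH2(120°)/CH2Cl(60°) gauche 3.0; NH2(120°)/OCH3(180°) gauche 2.9; Cl(240°)/I(300°) gauche 3.0; Cl(240°)/OCH3(180°) gauche 2.5 → 11.4 kJ/mol.
Max at 120° (28.9 kJ/mol), min at 300° (11.4 kJ/mol); barrier = 17.5 kJ/mol.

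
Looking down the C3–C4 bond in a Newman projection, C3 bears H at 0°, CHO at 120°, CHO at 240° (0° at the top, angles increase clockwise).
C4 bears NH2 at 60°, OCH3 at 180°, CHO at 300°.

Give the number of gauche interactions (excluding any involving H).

4

Non-H gauche pairs: CHO(120°)/NH2(60°); CHO(120°)/OCH3(180°); CHO(240°)/OCH3(180°); CHO(240°)/CHO(300°) — 4 interactions.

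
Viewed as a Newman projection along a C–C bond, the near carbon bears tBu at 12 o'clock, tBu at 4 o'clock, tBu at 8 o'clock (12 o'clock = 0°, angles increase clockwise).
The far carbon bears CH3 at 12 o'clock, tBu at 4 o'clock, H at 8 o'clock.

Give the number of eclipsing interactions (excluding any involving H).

Non-H eclipsing pairs: tBu(0°)/CH3(0°); tBu(120°)/tBu(120°) — 2 interactions.

2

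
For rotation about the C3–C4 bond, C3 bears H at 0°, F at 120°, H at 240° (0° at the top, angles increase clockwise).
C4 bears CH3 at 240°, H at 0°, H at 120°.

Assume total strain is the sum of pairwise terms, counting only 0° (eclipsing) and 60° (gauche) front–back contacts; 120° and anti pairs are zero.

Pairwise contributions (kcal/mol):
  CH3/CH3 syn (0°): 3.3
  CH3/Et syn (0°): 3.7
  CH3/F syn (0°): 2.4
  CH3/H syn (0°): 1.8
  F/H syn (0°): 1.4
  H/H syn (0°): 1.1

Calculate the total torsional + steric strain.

This conformer (eclipsed): H(0°)/H(0°) eclipsed 1.1; F(120°)/H(120°) eclipsed 1.4; H(240°)/CH3(240°) eclipsed 1.8 → 4.3 kcal/mol.

4.3 kcal/mol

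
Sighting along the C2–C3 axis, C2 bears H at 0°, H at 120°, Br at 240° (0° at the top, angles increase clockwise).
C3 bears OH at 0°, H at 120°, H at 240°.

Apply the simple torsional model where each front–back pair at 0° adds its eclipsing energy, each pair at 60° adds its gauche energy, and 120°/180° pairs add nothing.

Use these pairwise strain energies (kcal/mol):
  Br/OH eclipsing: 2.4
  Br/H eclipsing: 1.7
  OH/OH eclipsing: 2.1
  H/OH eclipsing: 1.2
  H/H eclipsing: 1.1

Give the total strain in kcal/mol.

This conformer (eclipsed): H(0°)/OH(0°) eclipsed 1.2; H(120°)/H(120°) eclipsed 1.1; Br(240°)/H(240°) eclipsed 1.7 → 4.0 kcal/mol.

4.0 kcal/mol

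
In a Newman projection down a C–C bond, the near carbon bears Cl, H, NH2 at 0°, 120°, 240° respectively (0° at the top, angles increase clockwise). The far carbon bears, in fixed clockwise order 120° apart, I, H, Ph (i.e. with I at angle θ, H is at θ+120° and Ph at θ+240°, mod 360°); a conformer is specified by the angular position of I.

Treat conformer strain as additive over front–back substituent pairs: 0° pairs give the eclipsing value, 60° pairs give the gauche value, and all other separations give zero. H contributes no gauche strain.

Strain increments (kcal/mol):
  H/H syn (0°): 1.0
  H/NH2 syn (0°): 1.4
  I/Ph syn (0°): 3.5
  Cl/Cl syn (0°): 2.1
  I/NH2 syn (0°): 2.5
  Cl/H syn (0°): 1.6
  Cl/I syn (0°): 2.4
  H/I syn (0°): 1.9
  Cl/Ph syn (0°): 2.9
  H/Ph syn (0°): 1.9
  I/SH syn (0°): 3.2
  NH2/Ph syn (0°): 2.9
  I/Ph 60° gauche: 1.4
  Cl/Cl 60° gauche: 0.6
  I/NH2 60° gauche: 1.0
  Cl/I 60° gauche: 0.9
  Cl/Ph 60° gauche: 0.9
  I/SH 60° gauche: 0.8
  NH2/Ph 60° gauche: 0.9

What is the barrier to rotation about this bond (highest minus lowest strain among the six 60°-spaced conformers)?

I at 0° is eclipsed. Cl at 0° is eclipsed with I at 0° (2.4); H at 120° is eclipsed with H at 120° (1.0); NH2 at 240° is eclipsed with Ph at 240° (2.9). Total 6.3 kcal/mol.
I at 60° is staggered. Cl at 0° is gauche with I at 60° (0.9); Cl at 0° is gauche with Ph at 300° (0.9); NH2 at 240° is gauche with Ph at 300° (0.9). Total 2.7 kcal/mol.
I at 120° is eclipsed. Cl at 0° is eclipsed with Ph at 0° (2.9); H at 120° is eclipsed with I at 120° (1.9); NH2 at 240° is eclipsed with H at 240° (1.4). Total 6.2 kcal/mol.
I at 180° is staggered. Cl at 0° is gauche with Ph at 60° (0.9); NH2 at 240° is gauche with I at 180° (1.0). Total 1.9 kcal/mol.
I at 240° is eclipsed. Cl at 0° is eclipsed with H at 0° (1.6); H at 120° is eclipsed with Ph at 120° (1.9); NH2 at 240° is eclipsed with I at 240° (2.5). Total 6.0 kcal/mol.
I at 300° is staggered. Cl at 0° is gauche with I at 300° (0.9); NH2 at 240° is gauche with I at 300° (1.0); NH2 at 240° is gauche with Ph at 180° (0.9). Total 2.8 kcal/mol.
Max at 0° (6.3 kcal/mol), min at 180° (1.9 kcal/mol); barrier = 4.4 kcal/mol.

4.4 kcal/mol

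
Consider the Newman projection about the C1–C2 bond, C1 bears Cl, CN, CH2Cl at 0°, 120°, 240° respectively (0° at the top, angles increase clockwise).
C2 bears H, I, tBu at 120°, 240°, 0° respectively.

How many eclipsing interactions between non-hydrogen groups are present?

2

Non-H eclipsing pairs: Cl(0°)/tBu(0°); CH2Cl(240°)/I(240°) — 2 interactions.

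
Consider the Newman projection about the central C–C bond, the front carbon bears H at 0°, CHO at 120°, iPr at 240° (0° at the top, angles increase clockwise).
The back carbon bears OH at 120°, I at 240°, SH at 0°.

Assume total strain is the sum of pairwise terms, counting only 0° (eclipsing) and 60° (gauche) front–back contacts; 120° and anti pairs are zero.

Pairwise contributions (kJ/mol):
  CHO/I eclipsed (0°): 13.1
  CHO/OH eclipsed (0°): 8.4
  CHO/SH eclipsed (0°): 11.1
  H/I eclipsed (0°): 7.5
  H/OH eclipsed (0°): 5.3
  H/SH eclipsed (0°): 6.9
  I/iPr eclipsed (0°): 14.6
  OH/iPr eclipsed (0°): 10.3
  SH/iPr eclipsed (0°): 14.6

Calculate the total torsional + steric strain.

29.9 kJ/mol

This conformer is eclipsed. H at 0° is eclipsed with SH at 0° (6.9); CHO at 120° is eclipsed with OH at 120° (8.4); iPr at 240° is eclipsed with I at 240° (14.6). Total 29.9 kJ/mol.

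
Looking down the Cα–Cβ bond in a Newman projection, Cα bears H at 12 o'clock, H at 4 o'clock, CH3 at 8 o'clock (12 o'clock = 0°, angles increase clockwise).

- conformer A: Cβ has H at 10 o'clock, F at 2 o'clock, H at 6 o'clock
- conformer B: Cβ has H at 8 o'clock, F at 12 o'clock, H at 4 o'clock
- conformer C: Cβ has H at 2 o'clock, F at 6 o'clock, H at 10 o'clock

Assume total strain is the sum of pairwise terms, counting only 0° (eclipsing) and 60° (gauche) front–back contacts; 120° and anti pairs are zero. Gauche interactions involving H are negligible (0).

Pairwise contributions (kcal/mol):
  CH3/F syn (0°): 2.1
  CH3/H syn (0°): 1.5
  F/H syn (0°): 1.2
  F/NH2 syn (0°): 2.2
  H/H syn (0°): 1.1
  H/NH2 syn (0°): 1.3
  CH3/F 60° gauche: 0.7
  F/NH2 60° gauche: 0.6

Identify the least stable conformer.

A (staggered): no non-H gauche contacts → 0.0 kcal/mol.
B (eclipsed): H(0°)/F(0°) eclipsed 1.2; H(120°)/H(120°) eclipsed 1.1; CH3(240°)/H(240°) eclipsed 1.5 → 3.8 kcal/mol.
C (staggered): CH3(240°)/F(180°) gauche 0.7 → 0.7 kcal/mol.
B has the highest total (3.8 kcal/mol).

B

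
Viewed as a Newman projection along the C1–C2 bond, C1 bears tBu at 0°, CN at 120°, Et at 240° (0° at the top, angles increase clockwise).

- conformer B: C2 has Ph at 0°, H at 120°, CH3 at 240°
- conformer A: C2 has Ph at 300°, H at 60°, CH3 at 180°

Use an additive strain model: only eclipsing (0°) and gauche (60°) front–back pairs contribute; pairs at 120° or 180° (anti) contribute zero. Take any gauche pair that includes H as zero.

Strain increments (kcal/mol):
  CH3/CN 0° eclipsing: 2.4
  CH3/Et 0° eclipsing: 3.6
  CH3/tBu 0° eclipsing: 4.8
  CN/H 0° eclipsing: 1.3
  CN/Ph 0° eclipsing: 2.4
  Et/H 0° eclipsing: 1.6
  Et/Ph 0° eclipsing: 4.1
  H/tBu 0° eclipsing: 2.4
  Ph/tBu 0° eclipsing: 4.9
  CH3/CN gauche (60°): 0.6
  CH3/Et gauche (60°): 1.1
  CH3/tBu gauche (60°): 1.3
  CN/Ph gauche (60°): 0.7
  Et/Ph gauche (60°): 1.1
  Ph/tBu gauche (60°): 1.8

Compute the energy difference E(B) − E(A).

+5.2 kcal/mol

B (eclipsed): tBu(0°)/Ph(0°) eclipsed 4.9; CN(120°)/H(120°) eclipsed 1.3; Et(240°)/CH3(240°) eclipsed 3.6 → 9.8 kcal/mol.
A (staggered): tBu(0°)/Ph(300°) gauche 1.8; CN(120°)/CH3(180°) gauche 0.6; Et(240°)/Ph(300°) gauche 1.1; Et(240°)/CH3(180°) gauche 1.1 → 4.6 kcal/mol.
E(B) − E(A) = 9.8 − 4.6 = +5.2 kcal/mol.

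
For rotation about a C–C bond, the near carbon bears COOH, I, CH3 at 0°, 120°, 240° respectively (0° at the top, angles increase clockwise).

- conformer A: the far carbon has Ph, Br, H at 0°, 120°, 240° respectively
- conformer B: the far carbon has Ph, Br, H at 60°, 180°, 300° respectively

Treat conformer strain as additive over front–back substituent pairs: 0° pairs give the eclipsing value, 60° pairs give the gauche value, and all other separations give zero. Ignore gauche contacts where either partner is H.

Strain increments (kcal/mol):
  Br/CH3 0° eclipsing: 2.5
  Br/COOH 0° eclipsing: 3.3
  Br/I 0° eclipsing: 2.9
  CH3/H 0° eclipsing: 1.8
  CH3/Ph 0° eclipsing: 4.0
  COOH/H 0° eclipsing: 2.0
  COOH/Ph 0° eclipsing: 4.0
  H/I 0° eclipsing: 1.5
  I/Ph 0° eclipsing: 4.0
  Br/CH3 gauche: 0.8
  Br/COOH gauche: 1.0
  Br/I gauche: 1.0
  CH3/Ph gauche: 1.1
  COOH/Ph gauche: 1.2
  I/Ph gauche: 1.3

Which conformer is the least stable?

A is eclipsed. COOH at 0° is eclipsed with Ph at 0° (4.0); I at 120° is eclipsed with Br at 120° (2.9); CH3 at 240° is eclipsed with H at 240° (1.8). Total 8.7 kcal/mol.
B is staggered. COOH at 0° is gauche with Ph at 60° (1.2); I at 120° is gauche with Ph at 60° (1.3); I at 120° is gauche with Br at 180° (1.0); CH3 at 240° is gauche with Br at 180° (0.8). Total 4.3 kcal/mol.
A has the highest total (8.7 kcal/mol).

A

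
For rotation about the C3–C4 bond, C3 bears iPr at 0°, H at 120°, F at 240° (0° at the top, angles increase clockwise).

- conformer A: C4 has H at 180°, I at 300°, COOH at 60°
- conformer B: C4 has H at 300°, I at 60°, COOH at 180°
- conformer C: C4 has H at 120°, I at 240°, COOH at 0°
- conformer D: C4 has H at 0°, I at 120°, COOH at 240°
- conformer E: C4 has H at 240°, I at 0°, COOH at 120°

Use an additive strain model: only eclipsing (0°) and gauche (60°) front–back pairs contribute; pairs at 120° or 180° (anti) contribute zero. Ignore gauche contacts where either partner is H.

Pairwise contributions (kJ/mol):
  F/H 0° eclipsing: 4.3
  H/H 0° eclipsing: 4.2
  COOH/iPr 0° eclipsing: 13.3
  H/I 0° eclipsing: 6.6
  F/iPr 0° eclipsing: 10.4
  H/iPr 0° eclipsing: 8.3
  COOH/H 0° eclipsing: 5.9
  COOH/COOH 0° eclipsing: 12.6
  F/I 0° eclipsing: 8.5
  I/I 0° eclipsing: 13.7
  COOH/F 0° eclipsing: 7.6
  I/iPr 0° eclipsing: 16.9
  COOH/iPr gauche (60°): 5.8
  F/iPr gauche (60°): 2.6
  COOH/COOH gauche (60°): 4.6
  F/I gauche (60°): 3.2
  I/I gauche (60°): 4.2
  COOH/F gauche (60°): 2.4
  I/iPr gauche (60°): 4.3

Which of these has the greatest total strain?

E

A (staggered): iPr(0°)/I(300°) gauche 4.3; iPr(0°)/COOH(60°) gauche 5.8; F(240°)/I(300°) gauche 3.2 → 13.3 kJ/mol.
B (staggered): iPr(0°)/I(60°) gauche 4.3; F(240°)/COOH(180°) gauche 2.4 → 6.7 kJ/mol.
C (eclipsed): iPr(0°)/COOH(0°) eclipsed 13.3; H(120°)/H(120°) eclipsed 4.2; F(240°)/I(240°) eclipsed 8.5 → 26.0 kJ/mol.
D (eclipsed): iPr(0°)/H(0°) eclipsed 8.3; H(120°)/I(120°) eclipsed 6.6; F(240°)/COOH(240°) eclipsed 7.6 → 22.5 kJ/mol.
E (eclipsed): iPr(0°)/I(0°) eclipsed 16.9; H(120°)/COOH(120°) eclipsed 5.9; F(240°)/H(240°) eclipsed 4.3 → 27.1 kJ/mol.
E has the highest total (27.1 kJ/mol).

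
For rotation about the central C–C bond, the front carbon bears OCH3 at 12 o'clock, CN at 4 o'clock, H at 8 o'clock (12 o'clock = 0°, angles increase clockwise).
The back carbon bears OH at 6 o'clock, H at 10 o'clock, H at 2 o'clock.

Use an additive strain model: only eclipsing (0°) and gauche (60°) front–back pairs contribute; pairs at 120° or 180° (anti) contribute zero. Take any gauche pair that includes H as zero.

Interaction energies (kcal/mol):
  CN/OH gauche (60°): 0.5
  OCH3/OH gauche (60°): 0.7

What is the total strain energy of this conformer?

This conformer (staggered): CN–OH gauche; 0.5 = 0.5 kcal/mol.

0.5 kcal/mol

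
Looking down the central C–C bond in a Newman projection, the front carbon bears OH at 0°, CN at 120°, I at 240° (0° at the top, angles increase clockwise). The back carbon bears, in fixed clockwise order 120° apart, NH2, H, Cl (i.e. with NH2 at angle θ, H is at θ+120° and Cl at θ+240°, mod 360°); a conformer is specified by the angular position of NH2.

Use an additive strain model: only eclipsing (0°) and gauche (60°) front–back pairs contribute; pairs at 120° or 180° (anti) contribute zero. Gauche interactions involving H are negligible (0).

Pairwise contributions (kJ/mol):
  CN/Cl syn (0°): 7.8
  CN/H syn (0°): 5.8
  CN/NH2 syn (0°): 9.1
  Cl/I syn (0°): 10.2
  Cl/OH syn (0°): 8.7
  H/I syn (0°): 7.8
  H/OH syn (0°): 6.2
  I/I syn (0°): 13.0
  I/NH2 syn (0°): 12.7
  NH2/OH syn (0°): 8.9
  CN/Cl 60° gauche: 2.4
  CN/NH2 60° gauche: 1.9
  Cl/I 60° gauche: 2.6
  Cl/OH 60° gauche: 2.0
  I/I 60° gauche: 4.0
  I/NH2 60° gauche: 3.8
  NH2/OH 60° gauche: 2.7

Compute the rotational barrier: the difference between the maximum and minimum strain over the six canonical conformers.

17.5 kJ/mol

NH2 at 0° (eclipsed): OH–NH2 eclipsed, CN–H eclipsed, I–Cl eclipsed; 8.9 + 5.8 + 10.2 = 24.9 kJ/mol.
NH2 at 60° (staggered): OH–NH2 gauche, OH–Cl gauche, CN–NH2 gauche, I–Cl gauche; 2.7 + 2.0 + 1.9 + 2.6 = 9.2 kJ/mol.
NH2 at 120° (eclipsed): OH–Cl eclipsed, CN–NH2 eclipsed, I–H eclipsed; 8.7 + 9.1 + 7.8 = 25.6 kJ/mol.
NH2 at 180° (staggered): OH–Cl gauche, CN–NH2 gauche, CN–Cl gauche, I–NH2 gauche; 2.0 + 1.9 + 2.4 + 3.8 = 10.1 kJ/mol.
NH2 at 240° (eclipsed): OH–H eclipsed, CN–Cl eclipsed, I–NH2 eclipsed; 6.2 + 7.8 + 12.7 = 26.7 kJ/mol.
NH2 at 300° (staggered): OH–NH2 gauche, CN–Cl gauche, I–NH2 gauche, I–Cl gauche; 2.7 + 2.4 + 3.8 + 2.6 = 11.5 kJ/mol.
Max at 240° (26.7 kJ/mol), min at 60° (9.2 kJ/mol); barrier = 17.5 kJ/mol.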